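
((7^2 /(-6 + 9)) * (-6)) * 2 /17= -196 /17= -11.53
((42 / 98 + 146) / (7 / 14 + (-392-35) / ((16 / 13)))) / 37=-16400 / 1435637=-0.01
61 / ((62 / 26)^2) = 10309 / 961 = 10.73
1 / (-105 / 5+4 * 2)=-1 / 13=-0.08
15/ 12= 5/ 4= 1.25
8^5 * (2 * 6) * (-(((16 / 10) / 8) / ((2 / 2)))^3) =-393216 / 125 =-3145.73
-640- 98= -738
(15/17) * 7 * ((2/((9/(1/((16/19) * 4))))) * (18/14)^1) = 285/544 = 0.52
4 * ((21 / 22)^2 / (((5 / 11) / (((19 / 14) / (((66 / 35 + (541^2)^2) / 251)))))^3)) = 526154442842259 / 215606227814830208452355513175386280808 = 0.00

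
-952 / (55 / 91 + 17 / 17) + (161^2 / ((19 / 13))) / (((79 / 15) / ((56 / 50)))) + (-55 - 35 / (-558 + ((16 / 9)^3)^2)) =478719066943147497 / 153274471849630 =3123.28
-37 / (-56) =0.66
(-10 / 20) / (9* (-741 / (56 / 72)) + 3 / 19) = 133 / 2280756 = 0.00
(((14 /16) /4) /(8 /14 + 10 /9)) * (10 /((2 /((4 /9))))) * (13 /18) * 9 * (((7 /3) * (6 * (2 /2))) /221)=1715 /14416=0.12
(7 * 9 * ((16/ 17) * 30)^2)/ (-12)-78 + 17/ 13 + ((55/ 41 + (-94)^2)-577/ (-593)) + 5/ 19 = 7942533414174/ 1735534879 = 4576.42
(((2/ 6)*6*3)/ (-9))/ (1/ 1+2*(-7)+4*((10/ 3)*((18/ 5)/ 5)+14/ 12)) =-0.53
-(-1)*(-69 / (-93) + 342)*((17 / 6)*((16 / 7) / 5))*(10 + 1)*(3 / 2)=1589500 / 217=7324.88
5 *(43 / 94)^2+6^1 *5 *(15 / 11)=4077895 / 97196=41.96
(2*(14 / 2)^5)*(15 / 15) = 33614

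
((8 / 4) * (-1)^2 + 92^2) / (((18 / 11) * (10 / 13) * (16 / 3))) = 201773 / 160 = 1261.08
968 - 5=963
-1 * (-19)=19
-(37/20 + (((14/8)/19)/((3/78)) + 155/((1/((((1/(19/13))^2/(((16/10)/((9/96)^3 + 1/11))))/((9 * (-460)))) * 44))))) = -411425042569/97946173440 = -4.20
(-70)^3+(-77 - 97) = -343174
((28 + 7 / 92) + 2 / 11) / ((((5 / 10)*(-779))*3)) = -28597 / 1182522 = -0.02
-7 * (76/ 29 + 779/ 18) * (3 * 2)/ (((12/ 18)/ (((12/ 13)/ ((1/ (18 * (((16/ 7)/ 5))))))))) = -3184704/ 145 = -21963.48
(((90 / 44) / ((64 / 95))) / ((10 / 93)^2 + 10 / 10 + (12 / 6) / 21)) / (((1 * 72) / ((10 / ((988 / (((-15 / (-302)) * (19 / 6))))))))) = 718948125 / 11853212360704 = 0.00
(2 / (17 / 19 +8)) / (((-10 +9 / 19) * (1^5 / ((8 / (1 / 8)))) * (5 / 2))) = -92416 / 152945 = -0.60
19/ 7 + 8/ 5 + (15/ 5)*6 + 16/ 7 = 123/ 5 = 24.60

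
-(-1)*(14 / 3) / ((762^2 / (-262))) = -917 / 435483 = -0.00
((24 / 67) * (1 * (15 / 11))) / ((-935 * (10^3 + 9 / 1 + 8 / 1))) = -8 / 15573547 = -0.00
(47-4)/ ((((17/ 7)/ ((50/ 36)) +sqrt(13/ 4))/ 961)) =-8851386600/ 23581 +2531033750 * sqrt(13)/ 23581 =11635.87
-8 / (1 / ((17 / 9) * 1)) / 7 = -136 / 63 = -2.16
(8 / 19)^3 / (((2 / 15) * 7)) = 3840 / 48013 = 0.08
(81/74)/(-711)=-9/5846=-0.00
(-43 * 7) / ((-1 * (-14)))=-43 / 2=-21.50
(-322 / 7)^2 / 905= 2.34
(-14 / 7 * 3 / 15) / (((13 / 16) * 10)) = -16 / 325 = -0.05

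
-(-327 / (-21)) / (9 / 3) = -109 / 21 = -5.19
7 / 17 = 0.41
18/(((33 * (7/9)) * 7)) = 54/539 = 0.10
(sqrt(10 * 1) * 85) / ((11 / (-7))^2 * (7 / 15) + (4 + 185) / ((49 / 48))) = 1.44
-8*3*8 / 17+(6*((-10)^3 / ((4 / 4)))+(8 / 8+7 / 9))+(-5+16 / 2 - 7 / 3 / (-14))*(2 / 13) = -11951959 / 1989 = -6009.03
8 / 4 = 2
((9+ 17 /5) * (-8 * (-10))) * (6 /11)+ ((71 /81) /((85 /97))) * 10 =8347418 /15147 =551.09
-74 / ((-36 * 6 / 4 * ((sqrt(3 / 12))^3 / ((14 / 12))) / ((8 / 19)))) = 8288 / 1539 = 5.39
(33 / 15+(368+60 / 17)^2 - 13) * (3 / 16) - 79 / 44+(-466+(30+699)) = 3324035391 / 127160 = 26140.57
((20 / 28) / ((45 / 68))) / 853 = 68 / 53739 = 0.00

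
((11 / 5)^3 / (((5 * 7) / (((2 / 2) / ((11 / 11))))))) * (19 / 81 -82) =-8815213 / 354375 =-24.88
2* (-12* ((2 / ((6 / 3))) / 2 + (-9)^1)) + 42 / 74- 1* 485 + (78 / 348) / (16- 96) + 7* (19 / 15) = -27973735 / 103008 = -271.57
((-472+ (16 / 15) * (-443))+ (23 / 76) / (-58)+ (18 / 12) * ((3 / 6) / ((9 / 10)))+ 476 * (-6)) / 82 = -83745503 / 1807280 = -46.34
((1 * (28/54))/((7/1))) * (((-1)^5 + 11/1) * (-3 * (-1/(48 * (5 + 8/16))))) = 5/594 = 0.01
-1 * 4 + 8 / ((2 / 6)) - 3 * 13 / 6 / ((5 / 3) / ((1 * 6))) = -17 / 5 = -3.40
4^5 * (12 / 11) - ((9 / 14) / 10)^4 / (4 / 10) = 1117.09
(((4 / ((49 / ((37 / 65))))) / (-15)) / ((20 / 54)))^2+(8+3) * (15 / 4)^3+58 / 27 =6378733827449143 / 10955763000000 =582.23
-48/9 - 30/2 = -61/3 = -20.33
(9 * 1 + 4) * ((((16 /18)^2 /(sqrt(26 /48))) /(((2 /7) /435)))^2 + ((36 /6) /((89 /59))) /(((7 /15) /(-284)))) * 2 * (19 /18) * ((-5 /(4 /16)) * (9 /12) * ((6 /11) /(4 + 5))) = -998090690095600 /14987511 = -66594826.19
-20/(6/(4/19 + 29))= -1850/19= -97.37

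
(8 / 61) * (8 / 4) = 16 / 61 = 0.26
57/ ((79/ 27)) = 19.48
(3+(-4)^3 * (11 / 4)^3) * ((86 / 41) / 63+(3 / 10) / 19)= -15995096 / 245385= -65.18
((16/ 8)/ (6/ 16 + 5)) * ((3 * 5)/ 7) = 240/ 301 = 0.80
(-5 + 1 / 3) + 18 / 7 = -44 / 21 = -2.10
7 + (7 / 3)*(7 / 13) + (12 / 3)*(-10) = -1238 / 39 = -31.74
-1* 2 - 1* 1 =-3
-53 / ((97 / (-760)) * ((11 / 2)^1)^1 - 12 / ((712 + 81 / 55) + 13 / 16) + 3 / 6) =50637679760 / 209022497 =242.26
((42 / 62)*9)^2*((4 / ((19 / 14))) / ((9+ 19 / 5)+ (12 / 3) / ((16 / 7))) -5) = -315833175 / 1771123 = -178.32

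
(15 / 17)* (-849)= -12735 / 17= -749.12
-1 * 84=-84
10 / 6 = 5 / 3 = 1.67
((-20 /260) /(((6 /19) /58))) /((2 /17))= -9367 /78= -120.09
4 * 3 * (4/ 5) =48/ 5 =9.60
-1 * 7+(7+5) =5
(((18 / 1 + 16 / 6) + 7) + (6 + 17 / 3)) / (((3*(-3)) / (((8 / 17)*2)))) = -1888 / 459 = -4.11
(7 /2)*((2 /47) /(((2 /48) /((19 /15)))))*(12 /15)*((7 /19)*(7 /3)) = 10976 /3525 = 3.11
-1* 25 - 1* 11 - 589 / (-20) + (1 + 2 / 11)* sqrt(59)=-131 / 20 + 13* sqrt(59) / 11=2.53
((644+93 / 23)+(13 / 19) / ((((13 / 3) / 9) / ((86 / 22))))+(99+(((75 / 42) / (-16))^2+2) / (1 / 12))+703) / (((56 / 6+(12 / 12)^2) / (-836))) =-267682005135 / 2235968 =-119716.38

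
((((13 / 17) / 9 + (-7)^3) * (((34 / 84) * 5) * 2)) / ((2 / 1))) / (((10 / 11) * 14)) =-288563 / 5292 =-54.53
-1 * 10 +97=87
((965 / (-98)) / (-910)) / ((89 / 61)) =11773 / 1587404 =0.01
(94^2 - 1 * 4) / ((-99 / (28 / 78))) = -41216 / 1287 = -32.02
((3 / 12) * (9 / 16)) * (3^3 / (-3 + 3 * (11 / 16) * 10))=81 / 376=0.22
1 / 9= 0.11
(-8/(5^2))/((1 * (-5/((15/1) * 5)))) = 24/5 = 4.80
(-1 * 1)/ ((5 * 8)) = -1/ 40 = -0.02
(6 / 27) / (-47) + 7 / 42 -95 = -80233 / 846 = -94.84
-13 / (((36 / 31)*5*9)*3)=-403 / 4860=-0.08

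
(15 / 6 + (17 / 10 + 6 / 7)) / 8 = 0.63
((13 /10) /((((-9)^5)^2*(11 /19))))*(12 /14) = 247 /447470664795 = 0.00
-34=-34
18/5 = 3.60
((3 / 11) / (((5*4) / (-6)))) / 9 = -1 / 110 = -0.01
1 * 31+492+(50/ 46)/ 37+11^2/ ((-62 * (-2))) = 55295123/ 105524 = 524.01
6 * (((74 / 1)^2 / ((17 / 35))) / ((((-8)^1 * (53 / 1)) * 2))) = -79.77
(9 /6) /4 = 3 /8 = 0.38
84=84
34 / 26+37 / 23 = 872 / 299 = 2.92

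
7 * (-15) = -105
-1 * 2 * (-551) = 1102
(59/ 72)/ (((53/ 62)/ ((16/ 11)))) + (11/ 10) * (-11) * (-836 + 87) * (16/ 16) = 475603523/ 52470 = 9064.29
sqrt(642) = 25.34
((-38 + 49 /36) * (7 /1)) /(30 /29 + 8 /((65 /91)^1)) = -1338785 /63864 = -20.96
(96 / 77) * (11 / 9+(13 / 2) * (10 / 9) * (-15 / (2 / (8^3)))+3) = -7985984 / 231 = -34571.36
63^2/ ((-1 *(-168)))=189/ 8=23.62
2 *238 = 476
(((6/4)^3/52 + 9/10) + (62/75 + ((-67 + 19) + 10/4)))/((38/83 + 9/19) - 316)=2150559631/15502125600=0.14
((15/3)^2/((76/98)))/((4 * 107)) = 1225/16264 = 0.08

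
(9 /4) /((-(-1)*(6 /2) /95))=285 /4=71.25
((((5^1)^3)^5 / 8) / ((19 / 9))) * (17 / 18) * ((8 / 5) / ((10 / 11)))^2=100439453125 / 19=5286287006.58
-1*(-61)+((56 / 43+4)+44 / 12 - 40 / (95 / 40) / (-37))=6386558 / 90687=70.42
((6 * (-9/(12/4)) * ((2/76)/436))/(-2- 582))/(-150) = -3/241892800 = -0.00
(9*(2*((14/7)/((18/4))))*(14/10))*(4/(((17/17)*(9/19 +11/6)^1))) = 25536/1315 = 19.42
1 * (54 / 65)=54 / 65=0.83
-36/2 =-18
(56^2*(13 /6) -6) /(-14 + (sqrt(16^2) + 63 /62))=74276 /33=2250.79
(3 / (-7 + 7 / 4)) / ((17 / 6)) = -24 / 119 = -0.20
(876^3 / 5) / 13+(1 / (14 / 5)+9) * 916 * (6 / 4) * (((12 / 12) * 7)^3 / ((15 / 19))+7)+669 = 1041192563 / 65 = 16018347.12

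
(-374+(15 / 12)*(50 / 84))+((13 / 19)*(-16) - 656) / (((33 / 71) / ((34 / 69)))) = -79313615 / 73416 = -1080.33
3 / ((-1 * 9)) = -1 / 3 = -0.33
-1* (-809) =809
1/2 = 0.50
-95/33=-2.88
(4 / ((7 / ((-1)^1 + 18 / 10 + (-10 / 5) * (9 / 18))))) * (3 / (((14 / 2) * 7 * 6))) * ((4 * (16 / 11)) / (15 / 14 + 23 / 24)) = -3072 / 918995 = -0.00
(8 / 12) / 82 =1 / 123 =0.01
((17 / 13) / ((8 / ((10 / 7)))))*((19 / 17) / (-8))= -95 / 2912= -0.03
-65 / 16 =-4.06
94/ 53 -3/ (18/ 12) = -12/ 53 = -0.23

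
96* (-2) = -192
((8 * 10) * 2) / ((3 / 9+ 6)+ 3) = 120 / 7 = 17.14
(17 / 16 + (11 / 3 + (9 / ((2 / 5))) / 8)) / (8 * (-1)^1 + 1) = -181 / 168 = -1.08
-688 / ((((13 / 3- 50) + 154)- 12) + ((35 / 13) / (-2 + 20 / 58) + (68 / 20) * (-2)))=-715520 / 91423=-7.83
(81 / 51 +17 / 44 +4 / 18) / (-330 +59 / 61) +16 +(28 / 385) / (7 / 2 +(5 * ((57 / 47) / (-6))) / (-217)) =24169526906647 / 1509267747240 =16.01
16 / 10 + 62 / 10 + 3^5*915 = 1111764 / 5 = 222352.80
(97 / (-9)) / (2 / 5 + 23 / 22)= -10670 / 1431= -7.46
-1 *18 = -18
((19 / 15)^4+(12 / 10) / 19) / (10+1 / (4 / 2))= 0.25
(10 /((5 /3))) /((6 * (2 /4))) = 2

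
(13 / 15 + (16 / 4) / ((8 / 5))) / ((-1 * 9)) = -101 / 270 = -0.37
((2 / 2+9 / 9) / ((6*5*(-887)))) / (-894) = 1 / 11894670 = 0.00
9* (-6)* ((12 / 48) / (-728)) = 27 / 1456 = 0.02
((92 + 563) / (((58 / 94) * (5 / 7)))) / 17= 43099 / 493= 87.42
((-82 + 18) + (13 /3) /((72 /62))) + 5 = -5969 /108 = -55.27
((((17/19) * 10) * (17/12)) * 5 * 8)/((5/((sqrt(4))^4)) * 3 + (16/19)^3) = 166926400/505263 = 330.38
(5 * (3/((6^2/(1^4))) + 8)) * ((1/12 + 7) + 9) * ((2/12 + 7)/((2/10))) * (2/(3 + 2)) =4025015/432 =9317.16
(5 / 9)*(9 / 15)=1 / 3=0.33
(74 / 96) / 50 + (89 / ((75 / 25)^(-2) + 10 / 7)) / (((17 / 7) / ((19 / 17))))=1790791621 / 67279200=26.62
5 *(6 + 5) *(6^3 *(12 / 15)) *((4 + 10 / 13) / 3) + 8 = 196520 / 13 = 15116.92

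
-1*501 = -501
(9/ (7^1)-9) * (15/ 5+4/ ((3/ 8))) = -738/ 7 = -105.43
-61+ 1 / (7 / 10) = -417 / 7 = -59.57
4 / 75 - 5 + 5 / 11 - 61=-65.49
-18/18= -1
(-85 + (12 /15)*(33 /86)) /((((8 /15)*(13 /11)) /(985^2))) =-583005291825 /4472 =-130367909.62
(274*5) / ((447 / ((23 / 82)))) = 15755 / 18327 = 0.86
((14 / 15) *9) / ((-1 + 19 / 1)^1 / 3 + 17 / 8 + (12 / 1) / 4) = 0.76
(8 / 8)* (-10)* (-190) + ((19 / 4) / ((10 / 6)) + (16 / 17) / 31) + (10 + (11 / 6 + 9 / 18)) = 60559057 / 31620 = 1915.21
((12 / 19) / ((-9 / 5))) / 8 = -5 / 114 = -0.04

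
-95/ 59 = -1.61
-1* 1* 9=-9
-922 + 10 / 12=-5527 / 6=-921.17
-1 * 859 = -859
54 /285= 0.19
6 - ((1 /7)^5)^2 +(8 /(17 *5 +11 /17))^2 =1147385636757 /190953268324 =6.01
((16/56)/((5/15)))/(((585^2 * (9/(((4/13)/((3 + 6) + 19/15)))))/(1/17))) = 4/8153099955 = 0.00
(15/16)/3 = 5/16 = 0.31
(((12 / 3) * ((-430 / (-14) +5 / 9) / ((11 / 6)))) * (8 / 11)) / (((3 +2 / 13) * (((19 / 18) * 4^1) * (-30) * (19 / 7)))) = -81952 / 1790921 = -0.05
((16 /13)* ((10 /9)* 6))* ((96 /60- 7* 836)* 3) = -1872128 /13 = -144009.85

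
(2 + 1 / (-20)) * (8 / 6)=13 / 5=2.60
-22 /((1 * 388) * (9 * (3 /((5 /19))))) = -55 /99522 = -0.00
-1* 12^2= -144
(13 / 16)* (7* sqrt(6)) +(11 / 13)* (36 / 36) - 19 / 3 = -214 / 39 +91* sqrt(6) / 16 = 8.44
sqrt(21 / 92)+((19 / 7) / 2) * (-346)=-3287 / 7+sqrt(483) / 46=-469.09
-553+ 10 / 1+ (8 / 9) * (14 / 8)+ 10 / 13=-63259 / 117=-540.68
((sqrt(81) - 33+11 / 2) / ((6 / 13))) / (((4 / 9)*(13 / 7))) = -777 / 16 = -48.56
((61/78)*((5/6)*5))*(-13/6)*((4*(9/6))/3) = -1525/108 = -14.12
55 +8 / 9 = 503 / 9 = 55.89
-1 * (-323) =323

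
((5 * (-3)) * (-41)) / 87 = 205 / 29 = 7.07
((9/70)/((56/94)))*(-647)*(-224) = 1094724/35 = 31277.83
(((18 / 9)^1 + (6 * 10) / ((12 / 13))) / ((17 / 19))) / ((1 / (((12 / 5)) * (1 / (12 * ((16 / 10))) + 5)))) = 907.95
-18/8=-9/4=-2.25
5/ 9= 0.56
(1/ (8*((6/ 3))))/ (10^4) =1/ 160000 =0.00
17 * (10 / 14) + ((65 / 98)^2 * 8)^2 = 141403655 / 5764801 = 24.53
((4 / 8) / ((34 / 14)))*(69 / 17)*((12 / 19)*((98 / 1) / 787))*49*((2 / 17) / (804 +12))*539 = 625069137 / 2497779026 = 0.25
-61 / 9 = -6.78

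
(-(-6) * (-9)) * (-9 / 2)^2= -2187 / 2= -1093.50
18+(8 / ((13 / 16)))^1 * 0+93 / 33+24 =493 / 11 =44.82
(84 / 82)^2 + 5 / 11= 27809 / 18491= 1.50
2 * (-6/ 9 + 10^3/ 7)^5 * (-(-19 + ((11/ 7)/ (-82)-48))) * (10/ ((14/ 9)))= 15219790118870745014240/ 303887367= 50083655234245.87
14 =14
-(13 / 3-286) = 845 / 3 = 281.67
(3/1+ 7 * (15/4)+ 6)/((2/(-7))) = -987/8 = -123.38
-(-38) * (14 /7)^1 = 76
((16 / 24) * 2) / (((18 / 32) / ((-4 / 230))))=-0.04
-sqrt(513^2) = -513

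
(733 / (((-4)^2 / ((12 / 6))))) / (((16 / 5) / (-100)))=-91625 / 32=-2863.28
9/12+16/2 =35/4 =8.75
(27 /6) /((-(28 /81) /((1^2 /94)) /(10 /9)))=-405 /2632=-0.15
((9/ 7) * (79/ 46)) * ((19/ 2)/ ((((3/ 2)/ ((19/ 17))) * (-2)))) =-85557/ 10948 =-7.81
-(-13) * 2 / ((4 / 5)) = 65 / 2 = 32.50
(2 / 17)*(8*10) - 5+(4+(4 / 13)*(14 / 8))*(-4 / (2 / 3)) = -5043 / 221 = -22.82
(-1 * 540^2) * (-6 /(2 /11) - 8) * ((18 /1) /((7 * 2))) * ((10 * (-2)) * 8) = -17216064000 /7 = -2459437714.29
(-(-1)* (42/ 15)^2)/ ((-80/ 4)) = -49/ 125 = -0.39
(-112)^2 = 12544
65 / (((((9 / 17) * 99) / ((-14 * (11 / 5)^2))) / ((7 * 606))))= -48124076 / 135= -356474.64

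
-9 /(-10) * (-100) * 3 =-270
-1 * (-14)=14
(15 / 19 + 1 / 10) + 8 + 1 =9.89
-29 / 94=-0.31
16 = 16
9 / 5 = 1.80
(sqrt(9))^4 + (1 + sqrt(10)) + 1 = sqrt(10) + 83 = 86.16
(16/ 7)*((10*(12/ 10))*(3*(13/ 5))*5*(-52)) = -55625.14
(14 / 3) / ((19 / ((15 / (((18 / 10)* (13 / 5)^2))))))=8750 / 28899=0.30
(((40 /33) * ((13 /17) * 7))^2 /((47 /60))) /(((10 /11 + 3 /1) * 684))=66248000 /3295901367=0.02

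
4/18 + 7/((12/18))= 10.72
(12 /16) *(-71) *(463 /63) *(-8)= 3130.76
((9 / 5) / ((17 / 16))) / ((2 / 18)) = 1296 / 85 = 15.25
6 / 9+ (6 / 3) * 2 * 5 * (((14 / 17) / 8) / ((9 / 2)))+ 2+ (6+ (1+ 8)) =2773 / 153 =18.12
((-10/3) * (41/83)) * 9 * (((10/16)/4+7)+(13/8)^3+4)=-4864035/21248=-228.92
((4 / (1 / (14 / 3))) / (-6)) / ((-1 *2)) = 14 / 9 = 1.56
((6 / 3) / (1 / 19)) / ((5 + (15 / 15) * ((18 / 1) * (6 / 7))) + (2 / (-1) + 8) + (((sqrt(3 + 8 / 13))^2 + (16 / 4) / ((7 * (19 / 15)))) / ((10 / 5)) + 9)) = 131404 / 129543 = 1.01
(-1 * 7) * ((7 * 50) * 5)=-12250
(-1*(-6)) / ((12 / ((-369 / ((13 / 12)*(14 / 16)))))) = -17712 / 91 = -194.64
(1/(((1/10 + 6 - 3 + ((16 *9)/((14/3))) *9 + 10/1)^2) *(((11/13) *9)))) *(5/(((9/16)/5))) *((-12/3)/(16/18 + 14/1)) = -50960000/2748764609217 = -0.00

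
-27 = -27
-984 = -984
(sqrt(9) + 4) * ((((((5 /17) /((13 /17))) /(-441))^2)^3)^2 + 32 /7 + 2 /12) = 11945850710092343369481573531118632115101120509 /360176403319367136768288649179456244661693646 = 33.17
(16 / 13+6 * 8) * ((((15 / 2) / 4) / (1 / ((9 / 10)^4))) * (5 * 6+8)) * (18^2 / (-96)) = -10097379 / 1300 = -7767.21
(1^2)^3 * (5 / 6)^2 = 25 / 36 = 0.69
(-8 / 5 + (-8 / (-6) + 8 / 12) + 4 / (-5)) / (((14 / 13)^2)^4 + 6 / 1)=-815730721 / 15925433455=-0.05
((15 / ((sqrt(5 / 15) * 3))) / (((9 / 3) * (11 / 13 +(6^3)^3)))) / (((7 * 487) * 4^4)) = 65 * sqrt(3) / 342999007588608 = 0.00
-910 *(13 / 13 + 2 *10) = -19110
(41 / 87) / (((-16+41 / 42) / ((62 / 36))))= -0.05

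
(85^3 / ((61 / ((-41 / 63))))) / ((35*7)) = -5035825 / 188307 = -26.74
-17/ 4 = -4.25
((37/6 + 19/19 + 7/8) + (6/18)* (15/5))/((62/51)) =119/16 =7.44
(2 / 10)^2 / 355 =1 / 8875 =0.00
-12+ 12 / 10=-10.80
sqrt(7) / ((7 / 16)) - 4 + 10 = 6 + 16 * sqrt(7) / 7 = 12.05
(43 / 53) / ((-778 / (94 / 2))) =-2021 / 41234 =-0.05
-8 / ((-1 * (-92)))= -0.09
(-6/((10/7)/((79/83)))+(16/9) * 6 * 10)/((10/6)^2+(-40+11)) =-383469/97940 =-3.92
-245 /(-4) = 245 /4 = 61.25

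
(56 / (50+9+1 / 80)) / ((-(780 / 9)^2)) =-504 / 3989245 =-0.00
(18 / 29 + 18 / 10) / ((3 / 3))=351 / 145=2.42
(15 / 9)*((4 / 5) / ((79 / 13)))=52 / 237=0.22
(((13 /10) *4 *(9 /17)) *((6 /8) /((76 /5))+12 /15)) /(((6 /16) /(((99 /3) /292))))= 1661517 /2357900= 0.70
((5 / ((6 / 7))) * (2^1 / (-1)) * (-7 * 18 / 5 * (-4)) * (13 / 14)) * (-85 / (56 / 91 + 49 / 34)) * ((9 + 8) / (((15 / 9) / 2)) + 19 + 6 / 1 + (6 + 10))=839674472 / 303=2771202.88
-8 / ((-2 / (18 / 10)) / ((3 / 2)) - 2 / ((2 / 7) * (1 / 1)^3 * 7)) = 216 / 47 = 4.60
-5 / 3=-1.67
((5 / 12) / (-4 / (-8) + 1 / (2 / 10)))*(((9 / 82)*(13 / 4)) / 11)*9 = 1755 / 79376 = 0.02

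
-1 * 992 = -992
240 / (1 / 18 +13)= 864 / 47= 18.38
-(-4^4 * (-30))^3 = -452984832000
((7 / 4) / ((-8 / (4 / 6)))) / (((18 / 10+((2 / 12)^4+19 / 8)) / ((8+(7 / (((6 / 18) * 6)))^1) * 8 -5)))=-82215 / 27059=-3.04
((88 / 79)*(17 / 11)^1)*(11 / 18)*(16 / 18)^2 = 47872 / 57591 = 0.83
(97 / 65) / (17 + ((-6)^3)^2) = 97 / 3033745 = 0.00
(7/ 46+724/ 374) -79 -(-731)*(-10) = -63542217/ 8602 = -7386.91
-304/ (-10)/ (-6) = -76/ 15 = -5.07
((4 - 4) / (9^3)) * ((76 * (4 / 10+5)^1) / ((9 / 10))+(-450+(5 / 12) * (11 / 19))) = 0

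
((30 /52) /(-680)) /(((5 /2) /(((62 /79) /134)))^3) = -89373 /8192905853824250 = -0.00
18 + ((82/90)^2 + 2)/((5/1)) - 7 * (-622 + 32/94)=2079660857/475875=4370.18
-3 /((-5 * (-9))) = -1 /15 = -0.07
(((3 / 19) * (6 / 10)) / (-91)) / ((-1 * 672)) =3 / 1936480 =0.00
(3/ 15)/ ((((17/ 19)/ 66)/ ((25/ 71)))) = 6270/ 1207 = 5.19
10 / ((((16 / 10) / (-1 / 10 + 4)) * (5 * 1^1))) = 39 / 8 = 4.88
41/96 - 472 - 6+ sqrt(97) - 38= -49495/96+ sqrt(97)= -505.72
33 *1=33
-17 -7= -24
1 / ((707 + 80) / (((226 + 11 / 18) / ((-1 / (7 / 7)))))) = -4079 / 14166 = -0.29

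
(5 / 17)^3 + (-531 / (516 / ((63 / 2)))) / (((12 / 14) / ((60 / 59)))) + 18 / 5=-147179327 / 4225180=-34.83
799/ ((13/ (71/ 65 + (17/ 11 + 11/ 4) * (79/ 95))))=202513741/ 706420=286.68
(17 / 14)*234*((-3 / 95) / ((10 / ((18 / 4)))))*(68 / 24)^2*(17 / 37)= -29315871 / 1968400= -14.89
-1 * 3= -3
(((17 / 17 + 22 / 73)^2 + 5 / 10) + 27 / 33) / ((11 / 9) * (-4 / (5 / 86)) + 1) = -0.04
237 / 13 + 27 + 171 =2811 / 13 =216.23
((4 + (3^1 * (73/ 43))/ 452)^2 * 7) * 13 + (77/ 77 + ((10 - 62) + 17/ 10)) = 1414.91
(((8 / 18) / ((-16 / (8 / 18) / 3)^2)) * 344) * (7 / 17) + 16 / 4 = 4.44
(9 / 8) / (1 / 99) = 891 / 8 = 111.38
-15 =-15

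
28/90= 14/45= 0.31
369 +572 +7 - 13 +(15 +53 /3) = 2903 /3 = 967.67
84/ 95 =0.88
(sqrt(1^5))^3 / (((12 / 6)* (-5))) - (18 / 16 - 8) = 271 / 40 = 6.78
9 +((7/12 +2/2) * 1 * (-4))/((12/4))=62/9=6.89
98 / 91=14 / 13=1.08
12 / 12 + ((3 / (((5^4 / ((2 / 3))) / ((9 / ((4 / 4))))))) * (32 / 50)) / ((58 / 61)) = 1.02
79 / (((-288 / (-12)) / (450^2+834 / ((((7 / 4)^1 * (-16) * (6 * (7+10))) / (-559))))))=7620948379 / 11424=667099.82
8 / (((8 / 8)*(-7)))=-8 / 7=-1.14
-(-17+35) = -18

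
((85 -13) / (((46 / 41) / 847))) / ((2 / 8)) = 5000688 / 23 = 217421.22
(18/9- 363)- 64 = -425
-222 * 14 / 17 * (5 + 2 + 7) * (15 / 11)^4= -2202795000 / 248897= -8850.23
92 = 92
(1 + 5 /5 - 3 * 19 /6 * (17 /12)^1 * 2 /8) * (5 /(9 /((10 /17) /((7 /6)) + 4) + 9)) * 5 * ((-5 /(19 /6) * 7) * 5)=58625 /342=171.42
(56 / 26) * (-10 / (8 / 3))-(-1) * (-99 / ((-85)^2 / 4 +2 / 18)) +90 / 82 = -243807492 / 34660457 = -7.03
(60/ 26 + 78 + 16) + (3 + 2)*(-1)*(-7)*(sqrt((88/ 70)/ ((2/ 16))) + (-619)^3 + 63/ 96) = -3453292105421/ 416 + 4*sqrt(770) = -8301182834.73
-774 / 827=-0.94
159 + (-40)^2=1759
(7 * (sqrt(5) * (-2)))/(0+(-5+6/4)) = 8.94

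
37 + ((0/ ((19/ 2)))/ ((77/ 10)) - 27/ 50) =1823/ 50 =36.46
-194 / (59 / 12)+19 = -1207 / 59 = -20.46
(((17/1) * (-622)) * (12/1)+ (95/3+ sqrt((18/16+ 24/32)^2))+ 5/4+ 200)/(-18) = 3039677/432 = 7036.29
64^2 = 4096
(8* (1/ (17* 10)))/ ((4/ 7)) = 7/ 85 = 0.08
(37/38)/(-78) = -37/2964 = -0.01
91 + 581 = 672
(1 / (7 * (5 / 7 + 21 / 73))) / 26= 73 / 13312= 0.01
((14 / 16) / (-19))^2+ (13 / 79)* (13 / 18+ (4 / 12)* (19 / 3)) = 2564605 / 5475648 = 0.47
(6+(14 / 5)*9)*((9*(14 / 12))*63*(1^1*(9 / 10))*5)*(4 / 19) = 1857492 / 95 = 19552.55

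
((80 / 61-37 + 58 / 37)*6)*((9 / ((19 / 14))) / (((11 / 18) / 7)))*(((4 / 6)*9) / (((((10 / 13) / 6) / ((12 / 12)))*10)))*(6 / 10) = -234077426856 / 5360375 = -43668.11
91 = 91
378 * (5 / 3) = 630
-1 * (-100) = 100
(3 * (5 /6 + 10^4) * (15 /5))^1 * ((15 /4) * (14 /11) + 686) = 248698905 /4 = 62174726.25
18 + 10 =28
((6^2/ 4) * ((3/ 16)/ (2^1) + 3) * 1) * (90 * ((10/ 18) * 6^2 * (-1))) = -200475/ 4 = -50118.75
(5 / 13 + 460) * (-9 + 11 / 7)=-3420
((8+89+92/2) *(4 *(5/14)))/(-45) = -286/63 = -4.54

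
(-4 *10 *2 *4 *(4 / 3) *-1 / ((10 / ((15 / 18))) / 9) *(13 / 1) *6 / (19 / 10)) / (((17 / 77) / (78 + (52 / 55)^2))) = 16679050752 / 3553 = 4694357.09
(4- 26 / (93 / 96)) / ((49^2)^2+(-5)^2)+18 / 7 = 1608383976 / 625483621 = 2.57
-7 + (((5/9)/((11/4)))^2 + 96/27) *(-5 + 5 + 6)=47627/3267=14.58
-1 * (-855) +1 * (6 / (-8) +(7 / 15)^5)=2594851603 / 3037500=854.27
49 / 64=0.77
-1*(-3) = 3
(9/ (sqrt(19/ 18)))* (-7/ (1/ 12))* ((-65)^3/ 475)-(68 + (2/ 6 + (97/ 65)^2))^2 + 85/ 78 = -1599380852933/ 321311250 + 24913980* sqrt(38)/ 361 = 420451.94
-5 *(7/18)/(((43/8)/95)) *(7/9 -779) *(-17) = -1583604400/3483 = -454666.78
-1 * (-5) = 5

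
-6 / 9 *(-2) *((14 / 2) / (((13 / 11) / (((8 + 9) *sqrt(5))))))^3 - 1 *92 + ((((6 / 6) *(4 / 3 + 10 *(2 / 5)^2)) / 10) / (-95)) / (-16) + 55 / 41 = -211868549 / 2337000 + 44858932580 *sqrt(5) / 6591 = 15218787.00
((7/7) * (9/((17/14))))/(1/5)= 630/17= 37.06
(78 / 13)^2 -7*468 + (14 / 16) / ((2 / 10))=-25885 / 8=-3235.62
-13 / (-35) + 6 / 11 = 353 / 385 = 0.92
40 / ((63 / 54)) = 240 / 7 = 34.29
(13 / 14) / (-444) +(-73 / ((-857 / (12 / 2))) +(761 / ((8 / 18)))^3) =213935737902362297 / 42616896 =5019974657.52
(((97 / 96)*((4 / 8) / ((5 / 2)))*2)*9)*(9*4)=2619 / 20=130.95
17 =17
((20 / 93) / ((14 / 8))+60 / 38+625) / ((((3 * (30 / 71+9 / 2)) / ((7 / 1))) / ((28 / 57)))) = 145.93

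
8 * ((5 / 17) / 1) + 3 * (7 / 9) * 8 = 1072 / 51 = 21.02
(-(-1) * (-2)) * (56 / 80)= -7 / 5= -1.40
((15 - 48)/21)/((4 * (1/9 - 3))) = 99/728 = 0.14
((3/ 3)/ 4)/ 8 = 1/ 32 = 0.03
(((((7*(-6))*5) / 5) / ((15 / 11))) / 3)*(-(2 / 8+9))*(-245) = -139601 / 6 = -23266.83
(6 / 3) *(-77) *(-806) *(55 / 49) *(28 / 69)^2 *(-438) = -15947451520 / 1587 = -10048803.73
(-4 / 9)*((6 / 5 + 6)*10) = -32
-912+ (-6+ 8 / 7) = -6418 / 7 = -916.86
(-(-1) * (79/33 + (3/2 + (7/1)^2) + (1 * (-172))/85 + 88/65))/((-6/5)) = -3808715/87516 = -43.52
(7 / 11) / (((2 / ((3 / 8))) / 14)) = 1.67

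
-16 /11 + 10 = 94 /11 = 8.55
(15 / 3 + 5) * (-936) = -9360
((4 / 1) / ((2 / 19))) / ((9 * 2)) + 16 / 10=167 / 45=3.71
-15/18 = -5/6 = -0.83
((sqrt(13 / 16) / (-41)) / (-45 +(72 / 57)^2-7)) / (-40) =-361 * sqrt(13) / 119365760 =-0.00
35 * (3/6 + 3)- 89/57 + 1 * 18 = 15839/114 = 138.94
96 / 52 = 24 / 13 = 1.85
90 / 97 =0.93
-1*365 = -365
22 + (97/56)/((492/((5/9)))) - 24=-495451/247968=-2.00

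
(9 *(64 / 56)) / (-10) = -36 / 35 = -1.03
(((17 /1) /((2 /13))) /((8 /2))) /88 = 221 /704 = 0.31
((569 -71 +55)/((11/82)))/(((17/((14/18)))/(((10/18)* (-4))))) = -6348440/15147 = -419.12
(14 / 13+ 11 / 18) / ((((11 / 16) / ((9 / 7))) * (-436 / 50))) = -39500 / 109109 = -0.36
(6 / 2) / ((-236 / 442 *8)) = -663 / 944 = -0.70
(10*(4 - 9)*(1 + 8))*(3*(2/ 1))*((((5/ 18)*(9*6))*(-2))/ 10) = 8100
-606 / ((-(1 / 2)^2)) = 2424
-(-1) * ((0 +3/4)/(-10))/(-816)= 1/10880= 0.00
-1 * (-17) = 17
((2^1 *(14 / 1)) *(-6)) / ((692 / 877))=-36834 / 173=-212.91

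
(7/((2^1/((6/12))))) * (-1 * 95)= -665/4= -166.25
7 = 7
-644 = -644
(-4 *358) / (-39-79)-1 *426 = -413.86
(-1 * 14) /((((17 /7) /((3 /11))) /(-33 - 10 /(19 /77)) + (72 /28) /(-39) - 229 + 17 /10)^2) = -1682909537400 /6220797589553089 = -0.00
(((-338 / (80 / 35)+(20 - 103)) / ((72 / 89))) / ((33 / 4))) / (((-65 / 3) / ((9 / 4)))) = 164383 / 45760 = 3.59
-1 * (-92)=92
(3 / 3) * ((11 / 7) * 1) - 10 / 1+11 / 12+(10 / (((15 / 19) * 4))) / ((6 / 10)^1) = -563 / 252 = -2.23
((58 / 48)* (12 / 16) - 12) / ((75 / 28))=-497 / 120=-4.14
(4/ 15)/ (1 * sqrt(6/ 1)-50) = -20/ 3741-2 * sqrt(6)/ 18705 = -0.01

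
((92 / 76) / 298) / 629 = 0.00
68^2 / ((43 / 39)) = 180336 / 43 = 4193.86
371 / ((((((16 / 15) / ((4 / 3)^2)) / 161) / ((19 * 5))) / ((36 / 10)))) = 34046670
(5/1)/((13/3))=15/13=1.15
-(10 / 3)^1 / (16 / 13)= -65 / 24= -2.71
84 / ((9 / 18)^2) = 336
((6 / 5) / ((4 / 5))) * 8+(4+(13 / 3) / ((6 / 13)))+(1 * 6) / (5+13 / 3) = 1640 / 63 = 26.03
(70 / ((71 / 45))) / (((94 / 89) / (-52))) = -7289100 / 3337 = -2184.33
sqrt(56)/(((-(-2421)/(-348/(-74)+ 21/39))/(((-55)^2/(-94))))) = -7626025 *sqrt(14)/54731547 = -0.52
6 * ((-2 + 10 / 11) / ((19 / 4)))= -288 / 209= -1.38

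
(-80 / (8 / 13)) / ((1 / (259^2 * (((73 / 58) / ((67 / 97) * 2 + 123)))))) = -6175007293 / 69977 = -88243.38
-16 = -16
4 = 4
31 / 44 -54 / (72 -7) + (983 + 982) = 5619539 / 2860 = 1964.87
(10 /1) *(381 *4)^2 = 23225760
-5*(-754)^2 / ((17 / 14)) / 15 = -7959224 / 51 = -156063.22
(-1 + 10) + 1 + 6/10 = 53/5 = 10.60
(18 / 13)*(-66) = -1188 / 13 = -91.38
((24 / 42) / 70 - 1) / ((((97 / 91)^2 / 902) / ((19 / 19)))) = -787.38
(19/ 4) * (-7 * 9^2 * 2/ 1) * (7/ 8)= -4713.19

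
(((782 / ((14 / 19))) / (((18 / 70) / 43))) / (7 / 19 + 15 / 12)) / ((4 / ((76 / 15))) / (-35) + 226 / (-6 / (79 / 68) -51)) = -7959411730340 / 293710839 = -27099.48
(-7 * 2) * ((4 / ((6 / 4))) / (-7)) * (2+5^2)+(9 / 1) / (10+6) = 2313 / 16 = 144.56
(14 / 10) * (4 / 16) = 0.35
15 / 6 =2.50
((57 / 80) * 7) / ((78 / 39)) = 399 / 160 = 2.49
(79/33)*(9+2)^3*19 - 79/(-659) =119688476/1977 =60540.45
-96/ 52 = -24/ 13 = -1.85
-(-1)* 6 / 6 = 1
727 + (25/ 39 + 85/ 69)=217933/ 299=728.87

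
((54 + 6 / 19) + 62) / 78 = 85 / 57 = 1.49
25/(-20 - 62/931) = -23275/18682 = -1.25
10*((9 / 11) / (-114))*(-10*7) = 1050 / 209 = 5.02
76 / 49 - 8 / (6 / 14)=-2516 / 147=-17.12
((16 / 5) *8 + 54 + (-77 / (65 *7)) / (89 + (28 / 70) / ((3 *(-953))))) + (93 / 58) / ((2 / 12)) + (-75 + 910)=2216458637363 / 2398196905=924.22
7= 7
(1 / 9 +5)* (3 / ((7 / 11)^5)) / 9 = 7408346 / 453789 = 16.33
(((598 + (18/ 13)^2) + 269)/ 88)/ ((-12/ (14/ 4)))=-342643/ 118976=-2.88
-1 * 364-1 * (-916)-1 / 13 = 7175 / 13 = 551.92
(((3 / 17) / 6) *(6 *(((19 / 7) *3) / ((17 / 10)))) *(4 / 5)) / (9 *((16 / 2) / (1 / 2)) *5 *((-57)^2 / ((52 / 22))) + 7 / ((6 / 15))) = 35568 / 52056918305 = 0.00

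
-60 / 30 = -2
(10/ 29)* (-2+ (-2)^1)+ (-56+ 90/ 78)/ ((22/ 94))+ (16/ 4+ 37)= -807512/ 4147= -194.72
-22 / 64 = -11 / 32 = -0.34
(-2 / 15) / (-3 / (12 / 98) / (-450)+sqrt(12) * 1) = 5880 / 9717599 - 216000 * sqrt(3) / 9717599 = -0.04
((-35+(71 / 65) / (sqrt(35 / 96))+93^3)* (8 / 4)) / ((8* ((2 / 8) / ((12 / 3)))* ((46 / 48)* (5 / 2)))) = 1342871.06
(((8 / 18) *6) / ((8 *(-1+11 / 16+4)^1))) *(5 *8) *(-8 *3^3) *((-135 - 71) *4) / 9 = 4218880 / 59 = 71506.44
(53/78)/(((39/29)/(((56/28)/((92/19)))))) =29203/139932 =0.21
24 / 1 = 24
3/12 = 1/4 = 0.25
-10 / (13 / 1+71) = -5 / 42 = -0.12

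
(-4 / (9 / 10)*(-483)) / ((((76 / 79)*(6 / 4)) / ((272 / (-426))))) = -34595680 / 36423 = -949.83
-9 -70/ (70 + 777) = -1099/ 121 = -9.08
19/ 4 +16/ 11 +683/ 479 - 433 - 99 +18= -10672245/ 21076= -506.37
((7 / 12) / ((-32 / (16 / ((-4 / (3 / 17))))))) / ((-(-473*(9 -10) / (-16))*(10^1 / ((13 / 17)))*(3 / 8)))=182 / 2050455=0.00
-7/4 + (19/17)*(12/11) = -397/748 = -0.53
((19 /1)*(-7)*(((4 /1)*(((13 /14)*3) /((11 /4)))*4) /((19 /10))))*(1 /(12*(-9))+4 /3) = -13520 /9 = -1502.22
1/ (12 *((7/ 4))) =1/ 21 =0.05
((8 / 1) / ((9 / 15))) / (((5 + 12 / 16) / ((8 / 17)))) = 1280 / 1173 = 1.09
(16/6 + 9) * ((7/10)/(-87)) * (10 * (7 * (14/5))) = -4802/261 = -18.40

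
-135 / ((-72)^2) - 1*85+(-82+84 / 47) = -1491115 / 9024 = -165.24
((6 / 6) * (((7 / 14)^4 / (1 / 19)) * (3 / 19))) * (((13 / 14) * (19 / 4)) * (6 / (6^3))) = 247 / 10752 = 0.02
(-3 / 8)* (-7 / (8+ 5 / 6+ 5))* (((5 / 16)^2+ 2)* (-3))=-1.19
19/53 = 0.36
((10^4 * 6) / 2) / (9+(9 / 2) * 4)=10000 / 9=1111.11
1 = 1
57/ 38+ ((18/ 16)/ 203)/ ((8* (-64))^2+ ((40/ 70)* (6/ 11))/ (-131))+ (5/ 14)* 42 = 10122175630281/ 613465188928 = 16.50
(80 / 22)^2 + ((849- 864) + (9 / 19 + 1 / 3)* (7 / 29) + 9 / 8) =-731347 / 1600104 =-0.46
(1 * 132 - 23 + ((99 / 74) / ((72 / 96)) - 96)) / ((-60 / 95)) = -10393 / 444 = -23.41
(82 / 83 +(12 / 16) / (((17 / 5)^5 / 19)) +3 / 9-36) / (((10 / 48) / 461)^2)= -99964793513743248 / 589240655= -169650197.53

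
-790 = -790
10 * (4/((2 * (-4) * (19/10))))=-50/19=-2.63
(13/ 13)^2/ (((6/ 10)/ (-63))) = -105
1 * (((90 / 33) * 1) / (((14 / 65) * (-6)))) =-325 / 154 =-2.11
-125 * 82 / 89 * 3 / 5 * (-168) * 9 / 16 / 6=193725 / 178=1088.34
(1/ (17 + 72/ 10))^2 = 25/ 14641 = 0.00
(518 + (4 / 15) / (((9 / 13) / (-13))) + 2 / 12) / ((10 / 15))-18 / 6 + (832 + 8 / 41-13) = 11704193 / 7380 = 1585.93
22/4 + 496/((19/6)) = 6161/38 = 162.13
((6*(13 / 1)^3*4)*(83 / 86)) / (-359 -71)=-1094106 / 9245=-118.35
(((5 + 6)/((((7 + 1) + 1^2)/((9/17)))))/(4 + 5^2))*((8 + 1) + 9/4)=495/1972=0.25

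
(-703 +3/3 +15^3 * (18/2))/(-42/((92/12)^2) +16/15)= 235455255/2794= 84271.74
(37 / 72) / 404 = 37 / 29088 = 0.00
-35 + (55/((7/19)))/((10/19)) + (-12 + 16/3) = 10163/42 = 241.98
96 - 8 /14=668 /7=95.43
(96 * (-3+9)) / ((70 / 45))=2592 / 7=370.29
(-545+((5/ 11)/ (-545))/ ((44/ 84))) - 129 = -674.00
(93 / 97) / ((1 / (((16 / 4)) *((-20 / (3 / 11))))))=-27280 / 97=-281.24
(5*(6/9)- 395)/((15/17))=-3995/9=-443.89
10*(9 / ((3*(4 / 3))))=45 / 2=22.50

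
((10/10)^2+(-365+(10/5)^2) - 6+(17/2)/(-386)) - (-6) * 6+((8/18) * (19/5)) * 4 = -11230277/34740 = -323.27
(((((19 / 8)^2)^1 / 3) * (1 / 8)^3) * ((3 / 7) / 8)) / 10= 361 / 18350080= 0.00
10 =10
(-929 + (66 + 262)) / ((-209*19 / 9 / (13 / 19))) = 70317 / 75449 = 0.93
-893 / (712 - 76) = -893 / 636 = -1.40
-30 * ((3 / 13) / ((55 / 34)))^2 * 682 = -3870288 / 9295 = -416.38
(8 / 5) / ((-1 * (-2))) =4 / 5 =0.80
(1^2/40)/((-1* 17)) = -1/680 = -0.00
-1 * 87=-87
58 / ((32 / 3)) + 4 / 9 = 847 / 144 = 5.88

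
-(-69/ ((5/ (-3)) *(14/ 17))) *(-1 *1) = 3519/ 70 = 50.27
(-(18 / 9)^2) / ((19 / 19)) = -4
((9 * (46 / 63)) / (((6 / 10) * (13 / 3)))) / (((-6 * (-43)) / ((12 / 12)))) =115 / 11739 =0.01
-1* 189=-189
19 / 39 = 0.49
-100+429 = 329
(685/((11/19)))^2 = 169390225/121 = 1399919.21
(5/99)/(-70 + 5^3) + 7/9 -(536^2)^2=-89884961868976/1089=-82538991615.22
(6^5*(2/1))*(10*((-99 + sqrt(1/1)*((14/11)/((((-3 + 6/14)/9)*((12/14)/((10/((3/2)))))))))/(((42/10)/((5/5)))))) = -4948737.66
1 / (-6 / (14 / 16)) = -7 / 48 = -0.15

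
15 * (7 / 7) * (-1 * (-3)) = 45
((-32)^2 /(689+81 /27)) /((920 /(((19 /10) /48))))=19 /298425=0.00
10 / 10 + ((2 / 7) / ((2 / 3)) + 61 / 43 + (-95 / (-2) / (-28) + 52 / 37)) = 227743 / 89096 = 2.56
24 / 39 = 8 / 13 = 0.62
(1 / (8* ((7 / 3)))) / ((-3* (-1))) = 1 / 56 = 0.02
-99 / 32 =-3.09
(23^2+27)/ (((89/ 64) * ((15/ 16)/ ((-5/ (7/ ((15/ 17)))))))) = -2846720/ 10591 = -268.79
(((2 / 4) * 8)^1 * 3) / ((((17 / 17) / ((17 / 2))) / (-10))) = -1020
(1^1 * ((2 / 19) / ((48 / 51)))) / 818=17 / 124336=0.00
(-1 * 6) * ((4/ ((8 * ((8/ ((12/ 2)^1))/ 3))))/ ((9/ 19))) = -57/ 4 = -14.25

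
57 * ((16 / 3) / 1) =304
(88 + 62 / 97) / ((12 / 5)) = 36.93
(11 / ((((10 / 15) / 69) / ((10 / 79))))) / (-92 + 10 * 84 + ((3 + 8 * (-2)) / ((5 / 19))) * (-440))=1035 / 161476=0.01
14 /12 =7 /6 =1.17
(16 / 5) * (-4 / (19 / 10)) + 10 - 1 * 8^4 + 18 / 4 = -155353 / 38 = -4088.24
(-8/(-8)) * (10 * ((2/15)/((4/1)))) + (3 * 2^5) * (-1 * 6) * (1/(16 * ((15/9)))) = -319/15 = -21.27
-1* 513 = -513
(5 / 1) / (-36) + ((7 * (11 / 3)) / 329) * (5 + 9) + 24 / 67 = 148679 / 113364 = 1.31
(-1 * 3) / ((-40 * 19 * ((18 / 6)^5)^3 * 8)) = 1 / 29080451520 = 0.00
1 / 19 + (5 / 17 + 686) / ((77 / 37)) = 8203210 / 24871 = 329.83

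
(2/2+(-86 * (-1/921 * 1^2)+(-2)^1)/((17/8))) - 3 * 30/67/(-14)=0.20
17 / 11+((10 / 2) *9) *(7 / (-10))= -659 / 22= -29.95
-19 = -19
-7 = -7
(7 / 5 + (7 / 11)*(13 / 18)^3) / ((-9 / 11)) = -2.00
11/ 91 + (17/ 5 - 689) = -311893/ 455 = -685.48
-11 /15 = -0.73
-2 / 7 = -0.29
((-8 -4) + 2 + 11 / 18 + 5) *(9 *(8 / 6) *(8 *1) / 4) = -316 / 3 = -105.33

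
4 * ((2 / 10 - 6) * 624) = -72384 / 5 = -14476.80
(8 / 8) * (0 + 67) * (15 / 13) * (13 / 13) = 1005 / 13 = 77.31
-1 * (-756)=756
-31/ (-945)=31/ 945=0.03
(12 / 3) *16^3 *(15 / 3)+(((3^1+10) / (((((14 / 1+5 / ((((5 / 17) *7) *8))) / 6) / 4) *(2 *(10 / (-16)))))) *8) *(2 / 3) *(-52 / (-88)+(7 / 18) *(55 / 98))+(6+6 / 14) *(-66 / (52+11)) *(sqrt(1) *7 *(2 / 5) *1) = 227104743748 / 2775465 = 81825.84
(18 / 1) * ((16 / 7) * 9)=370.29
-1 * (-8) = 8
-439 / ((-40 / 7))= 3073 / 40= 76.82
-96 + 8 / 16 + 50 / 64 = -3031 / 32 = -94.72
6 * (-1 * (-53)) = 318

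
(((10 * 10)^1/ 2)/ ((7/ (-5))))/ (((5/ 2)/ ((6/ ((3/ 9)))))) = -257.14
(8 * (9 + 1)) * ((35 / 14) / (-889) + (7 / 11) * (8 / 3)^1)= 3976120 / 29337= 135.53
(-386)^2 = 148996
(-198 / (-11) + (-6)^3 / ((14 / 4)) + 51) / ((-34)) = -3 / 14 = -0.21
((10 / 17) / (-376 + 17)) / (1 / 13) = -130 / 6103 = -0.02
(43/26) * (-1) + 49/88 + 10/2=4465/1144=3.90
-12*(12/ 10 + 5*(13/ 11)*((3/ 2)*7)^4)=-189622143/ 220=-861918.83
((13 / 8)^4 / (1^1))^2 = 815730721 / 16777216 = 48.62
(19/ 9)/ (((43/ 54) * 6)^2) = 171/ 1849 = 0.09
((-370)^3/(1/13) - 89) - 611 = -658489700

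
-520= -520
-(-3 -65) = 68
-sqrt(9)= -3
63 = 63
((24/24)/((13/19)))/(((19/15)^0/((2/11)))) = 38/143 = 0.27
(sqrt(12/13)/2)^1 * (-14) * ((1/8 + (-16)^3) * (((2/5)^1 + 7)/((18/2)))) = 8486653 * sqrt(39)/2340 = 22649.20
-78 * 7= -546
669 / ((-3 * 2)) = -223 / 2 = -111.50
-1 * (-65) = 65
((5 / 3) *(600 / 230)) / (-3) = -100 / 69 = -1.45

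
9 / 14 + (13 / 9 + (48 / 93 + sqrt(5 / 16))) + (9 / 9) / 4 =sqrt(5) / 4 + 22291 / 7812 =3.41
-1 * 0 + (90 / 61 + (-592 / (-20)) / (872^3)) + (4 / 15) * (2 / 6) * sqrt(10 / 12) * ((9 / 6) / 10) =sqrt(30) / 450 + 74593672657 / 50557932160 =1.49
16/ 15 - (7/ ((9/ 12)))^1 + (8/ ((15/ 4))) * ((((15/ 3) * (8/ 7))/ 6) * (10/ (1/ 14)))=12428/ 45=276.18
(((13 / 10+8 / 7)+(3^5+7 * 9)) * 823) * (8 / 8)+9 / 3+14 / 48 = 213235481 / 840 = 253851.76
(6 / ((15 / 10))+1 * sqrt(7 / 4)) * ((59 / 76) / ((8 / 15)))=885 * sqrt(7) / 1216+885 / 152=7.75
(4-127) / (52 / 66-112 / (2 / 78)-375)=4059 / 156493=0.03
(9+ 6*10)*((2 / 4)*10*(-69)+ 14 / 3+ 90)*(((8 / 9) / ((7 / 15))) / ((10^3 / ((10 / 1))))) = -329.01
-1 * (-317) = 317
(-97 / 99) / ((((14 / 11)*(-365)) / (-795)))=-5141 / 3066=-1.68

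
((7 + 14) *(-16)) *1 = -336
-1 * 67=-67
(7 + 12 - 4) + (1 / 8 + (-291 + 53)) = -1783 / 8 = -222.88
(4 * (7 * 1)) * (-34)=-952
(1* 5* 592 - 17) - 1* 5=2938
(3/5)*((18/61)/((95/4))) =216/28975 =0.01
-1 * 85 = -85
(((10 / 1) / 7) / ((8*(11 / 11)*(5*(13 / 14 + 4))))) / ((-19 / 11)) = -11 / 2622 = -0.00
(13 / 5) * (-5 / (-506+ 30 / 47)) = 611 / 23752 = 0.03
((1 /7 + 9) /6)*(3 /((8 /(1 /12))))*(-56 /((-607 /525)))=2.31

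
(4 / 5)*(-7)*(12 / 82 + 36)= -41496 / 205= -202.42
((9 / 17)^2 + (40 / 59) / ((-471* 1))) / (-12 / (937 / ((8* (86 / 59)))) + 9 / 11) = 23080970143 / 55363816989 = 0.42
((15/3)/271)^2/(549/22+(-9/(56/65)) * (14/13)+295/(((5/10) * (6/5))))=3300/4899175669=0.00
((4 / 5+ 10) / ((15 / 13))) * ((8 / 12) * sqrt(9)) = 468 / 25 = 18.72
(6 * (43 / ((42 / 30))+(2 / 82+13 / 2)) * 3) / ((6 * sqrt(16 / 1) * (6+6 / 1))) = 21375 / 9184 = 2.33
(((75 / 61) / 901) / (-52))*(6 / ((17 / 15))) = -3375 / 24292762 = -0.00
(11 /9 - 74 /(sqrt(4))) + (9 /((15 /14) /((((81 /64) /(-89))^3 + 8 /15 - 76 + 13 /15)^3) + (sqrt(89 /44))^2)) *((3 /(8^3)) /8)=-67275995377966474793300618194575760769181740209621 /1880556257135128524040532177938955806816839330816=-35.77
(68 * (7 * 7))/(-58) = -1666/29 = -57.45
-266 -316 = -582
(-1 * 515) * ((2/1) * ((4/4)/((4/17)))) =-8755/2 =-4377.50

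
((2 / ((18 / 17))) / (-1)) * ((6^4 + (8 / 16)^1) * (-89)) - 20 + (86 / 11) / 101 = 4358286787 / 19998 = 217936.13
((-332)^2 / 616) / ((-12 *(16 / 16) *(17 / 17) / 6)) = -6889 / 77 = -89.47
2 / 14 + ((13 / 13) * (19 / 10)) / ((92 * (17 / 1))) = 15773 / 109480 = 0.14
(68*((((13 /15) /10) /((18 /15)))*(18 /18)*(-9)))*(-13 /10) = 2873 /50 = 57.46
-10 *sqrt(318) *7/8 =-35 *sqrt(318)/4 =-156.03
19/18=1.06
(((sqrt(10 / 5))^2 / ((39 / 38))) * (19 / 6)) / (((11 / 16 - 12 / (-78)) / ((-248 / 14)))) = -1432448 / 11025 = -129.93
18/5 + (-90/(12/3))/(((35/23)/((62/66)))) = -7923/770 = -10.29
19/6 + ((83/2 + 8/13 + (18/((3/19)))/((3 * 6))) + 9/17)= 11524/221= 52.14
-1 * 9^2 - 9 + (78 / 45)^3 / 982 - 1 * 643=-1214663837 / 1657125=-732.99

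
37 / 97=0.38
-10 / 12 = -5 / 6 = -0.83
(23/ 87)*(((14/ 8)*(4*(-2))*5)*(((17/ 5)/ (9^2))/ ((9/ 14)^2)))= -1072904/ 570807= -1.88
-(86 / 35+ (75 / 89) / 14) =-15683 / 6230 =-2.52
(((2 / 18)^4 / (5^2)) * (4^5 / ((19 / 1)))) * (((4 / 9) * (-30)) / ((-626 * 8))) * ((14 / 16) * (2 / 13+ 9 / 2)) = 27104 / 7608562065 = 0.00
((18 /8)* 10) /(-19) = -45 /38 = -1.18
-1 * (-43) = 43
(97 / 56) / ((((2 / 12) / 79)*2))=22989 / 56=410.52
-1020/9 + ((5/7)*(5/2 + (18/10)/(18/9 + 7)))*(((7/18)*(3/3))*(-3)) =-115.58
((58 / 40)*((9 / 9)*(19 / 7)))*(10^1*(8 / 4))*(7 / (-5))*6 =-3306 / 5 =-661.20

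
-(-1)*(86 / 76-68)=-2541 / 38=-66.87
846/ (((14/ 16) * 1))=6768/ 7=966.86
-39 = -39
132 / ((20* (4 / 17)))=561 / 20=28.05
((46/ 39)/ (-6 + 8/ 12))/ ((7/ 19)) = -437/ 728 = -0.60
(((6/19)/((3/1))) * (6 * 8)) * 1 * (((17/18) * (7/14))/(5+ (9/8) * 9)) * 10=10880/6897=1.58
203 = 203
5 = 5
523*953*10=4984190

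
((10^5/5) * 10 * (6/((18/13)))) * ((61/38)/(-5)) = -15860000/57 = -278245.61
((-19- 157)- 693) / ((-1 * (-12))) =-72.42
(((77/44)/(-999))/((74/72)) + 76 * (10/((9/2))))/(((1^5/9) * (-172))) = -2080859/235468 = -8.84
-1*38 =-38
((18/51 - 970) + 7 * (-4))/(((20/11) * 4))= -2332/17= -137.18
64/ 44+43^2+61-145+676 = 2442.45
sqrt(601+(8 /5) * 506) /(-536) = -sqrt(35265) /2680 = -0.07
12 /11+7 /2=101 /22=4.59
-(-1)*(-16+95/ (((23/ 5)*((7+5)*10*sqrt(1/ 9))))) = -2849/ 184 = -15.48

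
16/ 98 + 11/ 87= 0.29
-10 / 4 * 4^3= -160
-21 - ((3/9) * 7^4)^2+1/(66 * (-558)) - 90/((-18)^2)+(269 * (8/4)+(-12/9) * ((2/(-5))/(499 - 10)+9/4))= -19210076727029/30014820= -640019.72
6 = 6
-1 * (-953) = 953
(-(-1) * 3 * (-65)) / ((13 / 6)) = -90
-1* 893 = -893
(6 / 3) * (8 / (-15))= -16 / 15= -1.07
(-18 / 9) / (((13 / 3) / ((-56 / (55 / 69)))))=23184 / 715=32.43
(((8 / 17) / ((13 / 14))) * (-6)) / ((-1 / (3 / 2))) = 1008 / 221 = 4.56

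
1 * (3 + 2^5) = 35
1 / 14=0.07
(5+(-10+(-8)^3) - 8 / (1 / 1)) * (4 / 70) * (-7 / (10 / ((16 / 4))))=84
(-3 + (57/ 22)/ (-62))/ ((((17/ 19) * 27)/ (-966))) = 1410199/ 11594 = 121.63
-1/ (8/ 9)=-9/ 8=-1.12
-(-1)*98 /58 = 49 /29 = 1.69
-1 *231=-231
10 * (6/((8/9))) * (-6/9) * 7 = -315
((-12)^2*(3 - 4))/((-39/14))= 672/13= 51.69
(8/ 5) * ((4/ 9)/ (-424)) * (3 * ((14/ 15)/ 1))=-56/ 11925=-0.00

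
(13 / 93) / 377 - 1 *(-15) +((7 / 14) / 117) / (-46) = 145155229 / 9676836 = 15.00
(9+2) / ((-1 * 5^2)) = -0.44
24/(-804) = -2/67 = -0.03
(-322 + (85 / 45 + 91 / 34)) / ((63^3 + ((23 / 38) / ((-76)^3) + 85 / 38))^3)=-225433715645865314206351360 / 11103020748814730454828919404703422083601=-0.00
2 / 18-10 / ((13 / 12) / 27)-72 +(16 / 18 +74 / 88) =-182691 / 572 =-319.39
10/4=5/2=2.50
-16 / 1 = -16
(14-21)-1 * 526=-533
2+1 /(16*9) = 2.01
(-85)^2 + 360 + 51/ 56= 424811/ 56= 7585.91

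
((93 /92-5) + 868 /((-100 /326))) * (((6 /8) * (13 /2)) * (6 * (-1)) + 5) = 68716.48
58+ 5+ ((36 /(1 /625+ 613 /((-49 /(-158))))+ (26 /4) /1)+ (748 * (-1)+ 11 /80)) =-1095006845977 /1614234640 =-678.34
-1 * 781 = -781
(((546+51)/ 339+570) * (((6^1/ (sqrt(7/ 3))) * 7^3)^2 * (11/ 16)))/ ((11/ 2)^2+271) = 322507388511/ 136165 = 2368504.30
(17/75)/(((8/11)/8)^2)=2057/75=27.43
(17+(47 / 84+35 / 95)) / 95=28613 / 151620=0.19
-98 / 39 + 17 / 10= -317 / 390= -0.81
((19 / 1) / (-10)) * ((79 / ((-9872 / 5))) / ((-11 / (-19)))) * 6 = 85557 / 108592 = 0.79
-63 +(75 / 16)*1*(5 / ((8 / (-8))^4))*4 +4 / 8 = 125 / 4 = 31.25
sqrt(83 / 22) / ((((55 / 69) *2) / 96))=1656 *sqrt(1826) / 605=116.96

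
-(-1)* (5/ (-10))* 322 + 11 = -150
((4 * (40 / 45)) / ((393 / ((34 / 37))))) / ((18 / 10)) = 5440 / 1177821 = 0.00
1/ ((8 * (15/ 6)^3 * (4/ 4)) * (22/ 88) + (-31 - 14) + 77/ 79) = -316/ 4037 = -0.08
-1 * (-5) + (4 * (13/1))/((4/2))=31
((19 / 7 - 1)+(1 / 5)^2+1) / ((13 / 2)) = 964 / 2275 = 0.42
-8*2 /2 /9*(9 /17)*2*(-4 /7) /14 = 32 /833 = 0.04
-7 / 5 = -1.40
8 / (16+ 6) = 4 / 11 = 0.36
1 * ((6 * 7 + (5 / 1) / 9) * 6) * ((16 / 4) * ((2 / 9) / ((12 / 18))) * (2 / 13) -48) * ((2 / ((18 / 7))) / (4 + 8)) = -2498692 / 3159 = -790.98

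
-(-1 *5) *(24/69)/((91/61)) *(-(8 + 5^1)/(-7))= 2440/1127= 2.17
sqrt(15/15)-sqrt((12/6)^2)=-1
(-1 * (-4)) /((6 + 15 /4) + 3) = 16 /51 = 0.31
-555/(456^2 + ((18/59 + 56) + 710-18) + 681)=-32745/12352553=-0.00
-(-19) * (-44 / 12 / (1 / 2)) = -418 / 3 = -139.33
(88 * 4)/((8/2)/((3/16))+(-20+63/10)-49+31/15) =-3520/393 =-8.96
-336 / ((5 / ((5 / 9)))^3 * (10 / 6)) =-0.28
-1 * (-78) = 78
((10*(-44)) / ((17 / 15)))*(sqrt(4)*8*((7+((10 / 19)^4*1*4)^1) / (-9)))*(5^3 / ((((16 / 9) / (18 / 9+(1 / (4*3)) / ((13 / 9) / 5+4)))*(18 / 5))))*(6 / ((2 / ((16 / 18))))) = 530438.80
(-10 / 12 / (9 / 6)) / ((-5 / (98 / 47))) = 0.23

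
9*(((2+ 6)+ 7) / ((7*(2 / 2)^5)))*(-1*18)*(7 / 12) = -405 / 2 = -202.50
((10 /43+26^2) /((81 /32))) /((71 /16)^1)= 14887936 /247293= 60.20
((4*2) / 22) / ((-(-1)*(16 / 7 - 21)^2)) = 0.00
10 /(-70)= -1 /7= -0.14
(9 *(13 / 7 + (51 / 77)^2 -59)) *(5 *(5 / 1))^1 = -75644775 / 5929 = -12758.44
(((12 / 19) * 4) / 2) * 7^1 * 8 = 1344 / 19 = 70.74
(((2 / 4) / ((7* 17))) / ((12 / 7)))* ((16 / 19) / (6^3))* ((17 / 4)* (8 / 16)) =1 / 49248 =0.00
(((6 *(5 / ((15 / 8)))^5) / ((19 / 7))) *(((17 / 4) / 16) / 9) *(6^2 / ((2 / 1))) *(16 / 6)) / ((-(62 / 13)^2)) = -82374656 / 4436937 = -18.57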